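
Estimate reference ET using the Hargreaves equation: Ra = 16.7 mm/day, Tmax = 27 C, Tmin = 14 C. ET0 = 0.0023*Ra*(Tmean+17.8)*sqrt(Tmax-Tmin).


Tmean = (Tmax + Tmin)/2 = (27 + 14)/2 = 20.5
ET0 = 0.0023 * 16.7 * (20.5 + 17.8) * sqrt(27 - 14)
ET0 = 0.0023 * 16.7 * 38.3 * 3.605551

5.3041 mm/day


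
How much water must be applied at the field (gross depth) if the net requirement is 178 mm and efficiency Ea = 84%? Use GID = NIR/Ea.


Ea = 84% = 0.84
GID = NIR / Ea = 178 / 0.84 = 211.9048 mm

211.9048 mm


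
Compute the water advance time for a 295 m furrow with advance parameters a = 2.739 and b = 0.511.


t = (L/a)^(1/b)
t = (295/2.739)^(1/0.511)
t = 107.703541^(1/0.511)

9483.4574 min


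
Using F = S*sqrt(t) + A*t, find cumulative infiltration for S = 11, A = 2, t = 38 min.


F = S*sqrt(t) + A*t
F = 11*sqrt(38) + 2*38
F = 11*6.164414 + 76

143.8086 mm


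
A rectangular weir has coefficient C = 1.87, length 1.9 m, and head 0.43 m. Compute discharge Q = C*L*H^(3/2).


Q = C * L * H^(3/2) = 1.87 * 1.9 * 0.43^1.5 = 1.87 * 1.9 * 0.281970

1.0018 m^3/s


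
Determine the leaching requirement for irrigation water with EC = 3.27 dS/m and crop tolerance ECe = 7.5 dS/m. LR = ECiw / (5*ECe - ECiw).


LR = ECiw / (5*ECe - ECiw)
LR = 3.27 / (5*7.5 - 3.27)
LR = 3.27 / 34.2300

0.0955


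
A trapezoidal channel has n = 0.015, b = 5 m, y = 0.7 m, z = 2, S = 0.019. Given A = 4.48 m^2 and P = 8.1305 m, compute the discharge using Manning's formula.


R = A/P = 4.48/8.1305 = 0.551012
Q = (1/0.015) * 4.48 * 0.551012^(2/3) * 0.019^0.5

27.6697 m^3/s


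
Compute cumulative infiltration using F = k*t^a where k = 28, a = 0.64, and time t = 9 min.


F = k * t^a = 28 * 9^0.64
F = 28 * 4.080517

114.2545 mm


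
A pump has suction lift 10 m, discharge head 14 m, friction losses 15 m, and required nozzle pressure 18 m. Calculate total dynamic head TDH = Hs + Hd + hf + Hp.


TDH = Hs + Hd + hf + Hp = 10 + 14 + 15 + 18 = 57

57 m


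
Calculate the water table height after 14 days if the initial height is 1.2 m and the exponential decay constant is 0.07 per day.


m = m0 * exp(-k*t)
m = 1.2 * exp(-0.07 * 14)
m = 1.2 * exp(-0.9800)

0.4504 m


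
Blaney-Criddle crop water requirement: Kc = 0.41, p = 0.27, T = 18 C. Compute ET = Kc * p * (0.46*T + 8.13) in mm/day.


ET = Kc * p * (0.46*T + 8.13)
ET = 0.41 * 0.27 * (0.46*18 + 8.13)
ET = 0.41 * 0.27 * 16.4100

1.8166 mm/day


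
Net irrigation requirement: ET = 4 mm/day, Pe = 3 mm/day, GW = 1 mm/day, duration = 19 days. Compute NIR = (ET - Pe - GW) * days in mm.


Daily deficit = ET - Pe - GW = 4 - 3 - 1 = 0 mm/day
NIR = 0 * 19 = 0 mm

0 mm


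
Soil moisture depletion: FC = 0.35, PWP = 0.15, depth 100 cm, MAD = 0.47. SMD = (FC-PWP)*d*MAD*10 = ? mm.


SMD = (FC - PWP) * d * MAD * 10
SMD = (0.35 - 0.15) * 100 * 0.47 * 10
SMD = 0.2000 * 100 * 0.47 * 10

94.0000 mm


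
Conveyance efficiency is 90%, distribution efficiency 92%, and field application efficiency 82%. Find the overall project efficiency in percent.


Ec = 0.9, Eb = 0.92, Ea = 0.82
E = 0.9 * 0.92 * 0.82 * 100 = 67.8960%

67.8960 %


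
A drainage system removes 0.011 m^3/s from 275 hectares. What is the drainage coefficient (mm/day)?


DC = Q * 86400 / (A * 10000) * 1000
DC = 0.011 * 86400 / (275 * 10000) * 1000
DC = 950400.0000 / 2750000

0.3456 mm/day


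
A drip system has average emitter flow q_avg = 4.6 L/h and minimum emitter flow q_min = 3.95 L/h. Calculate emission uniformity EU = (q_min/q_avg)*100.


EU = (q_min/q_avg)*100 = (3.95/4.6)*100 = 85.8696%

85.8696 %


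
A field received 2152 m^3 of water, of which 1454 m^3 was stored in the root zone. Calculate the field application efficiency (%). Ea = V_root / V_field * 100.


Ea = V_root / V_field * 100 = 1454 / 2152 * 100 = 67.5651%

67.5651 %


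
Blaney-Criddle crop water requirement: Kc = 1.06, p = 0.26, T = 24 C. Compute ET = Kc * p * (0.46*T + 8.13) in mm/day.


ET = Kc * p * (0.46*T + 8.13)
ET = 1.06 * 0.26 * (0.46*24 + 8.13)
ET = 1.06 * 0.26 * 19.1700

5.2833 mm/day


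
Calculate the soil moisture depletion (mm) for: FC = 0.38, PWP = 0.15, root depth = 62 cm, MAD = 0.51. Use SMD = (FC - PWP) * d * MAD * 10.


SMD = (FC - PWP) * d * MAD * 10
SMD = (0.38 - 0.15) * 62 * 0.51 * 10
SMD = 0.2300 * 62 * 0.51 * 10

72.7260 mm


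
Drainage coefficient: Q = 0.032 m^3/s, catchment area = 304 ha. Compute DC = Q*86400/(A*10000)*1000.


DC = Q * 86400 / (A * 10000) * 1000
DC = 0.032 * 86400 / (304 * 10000) * 1000
DC = 2764800.0000 / 3040000

0.9095 mm/day


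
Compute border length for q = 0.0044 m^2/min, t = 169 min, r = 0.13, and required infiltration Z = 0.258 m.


L = q*t/((1+r)*Z)
L = 0.0044*169/((1+0.13)*0.258)
L = 0.7436/0.29154

2.5506 m


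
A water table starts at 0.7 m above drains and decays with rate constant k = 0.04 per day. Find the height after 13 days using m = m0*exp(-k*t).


m = m0 * exp(-k*t)
m = 0.7 * exp(-0.04 * 13)
m = 0.7 * exp(-0.5200)

0.4162 m


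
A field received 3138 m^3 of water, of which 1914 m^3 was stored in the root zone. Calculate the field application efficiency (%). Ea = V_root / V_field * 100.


Ea = V_root / V_field * 100 = 1914 / 3138 * 100 = 60.9943%

60.9943 %


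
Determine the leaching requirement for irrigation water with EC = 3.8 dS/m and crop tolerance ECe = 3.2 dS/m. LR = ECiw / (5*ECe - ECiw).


LR = ECiw / (5*ECe - ECiw)
LR = 3.8 / (5*3.2 - 3.8)
LR = 3.8 / 12.2000

0.3115


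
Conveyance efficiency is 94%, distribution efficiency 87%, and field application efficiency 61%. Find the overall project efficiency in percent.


Ec = 0.94, Eb = 0.87, Ea = 0.61
E = 0.94 * 0.87 * 0.61 * 100 = 49.8858%

49.8858 %


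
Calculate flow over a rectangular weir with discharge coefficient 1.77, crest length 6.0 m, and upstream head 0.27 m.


Q = C * L * H^(3/2) = 1.77 * 6.0 * 0.27^1.5 = 1.77 * 6.0 * 0.140296

1.4899 m^3/s


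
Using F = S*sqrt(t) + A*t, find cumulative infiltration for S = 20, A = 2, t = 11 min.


F = S*sqrt(t) + A*t
F = 20*sqrt(11) + 2*11
F = 20*3.316625 + 22

88.3325 mm


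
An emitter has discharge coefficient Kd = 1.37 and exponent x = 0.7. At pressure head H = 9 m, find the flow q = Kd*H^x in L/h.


q = Kd * H^x = 1.37 * 9^0.7 = 1.37 * 4.655537

6.3781 L/h


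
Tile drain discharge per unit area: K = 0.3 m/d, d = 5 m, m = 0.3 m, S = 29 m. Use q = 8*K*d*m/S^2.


q = 8*K*d*m/S^2
q = 8*0.3*5*0.3/29^2
q = 3.6000 / 841

0.0043 m/d


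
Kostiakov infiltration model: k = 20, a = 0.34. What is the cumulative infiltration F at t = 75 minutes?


F = k * t^a = 20 * 75^0.34
F = 20 * 4.340311

86.8062 mm


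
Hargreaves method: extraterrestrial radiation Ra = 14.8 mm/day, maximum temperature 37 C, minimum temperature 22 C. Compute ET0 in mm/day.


Tmean = (Tmax + Tmin)/2 = (37 + 22)/2 = 29.5
ET0 = 0.0023 * 14.8 * (29.5 + 17.8) * sqrt(37 - 22)
ET0 = 0.0023 * 14.8 * 47.3 * 3.872983

6.2359 mm/day


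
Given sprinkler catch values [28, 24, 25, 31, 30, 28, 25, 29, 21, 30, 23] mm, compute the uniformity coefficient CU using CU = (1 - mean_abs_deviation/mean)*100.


mean = 26.727273 mm
MAD = 2.842975 mm
CU = (1 - 2.842975/26.727273)*100

89.3630 %


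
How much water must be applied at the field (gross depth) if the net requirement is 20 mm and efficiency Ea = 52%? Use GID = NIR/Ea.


Ea = 52% = 0.52
GID = NIR / Ea = 20 / 0.52 = 38.4615 mm

38.4615 mm


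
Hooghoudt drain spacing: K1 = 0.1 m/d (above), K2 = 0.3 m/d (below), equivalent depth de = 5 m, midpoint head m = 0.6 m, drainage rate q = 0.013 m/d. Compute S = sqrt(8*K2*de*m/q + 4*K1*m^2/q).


S^2 = 8*K2*de*m/q + 4*K1*m^2/q
S^2 = 8*0.3*5*0.6/0.013 + 4*0.1*0.6^2/0.013
S = sqrt(564.9231)

23.7681 m


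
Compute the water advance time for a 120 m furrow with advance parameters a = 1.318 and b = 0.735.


t = (L/a)^(1/b)
t = (120/1.318)^(1/0.735)
t = 91.047041^(1/0.735)

463.0926 min


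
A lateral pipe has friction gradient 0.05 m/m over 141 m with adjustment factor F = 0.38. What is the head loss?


hf = J * L * F = 0.05 * 141 * 0.38 = 2.6790 m

2.6790 m


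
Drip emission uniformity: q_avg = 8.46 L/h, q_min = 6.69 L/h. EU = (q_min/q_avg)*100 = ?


EU = (q_min/q_avg)*100 = (6.69/8.46)*100 = 79.0780%

79.0780 %


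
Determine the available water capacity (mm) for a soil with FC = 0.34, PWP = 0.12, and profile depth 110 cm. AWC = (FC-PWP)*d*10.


AWC = (FC - PWP) * d * 10
AWC = (0.34 - 0.12) * 110 * 10
AWC = 0.2200 * 110 * 10

242.0000 mm


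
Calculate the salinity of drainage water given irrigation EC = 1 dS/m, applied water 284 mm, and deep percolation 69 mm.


EC_dw = EC_iw * D_iw / D_dw
EC_dw = 1 * 284 / 69
EC_dw = 284 / 69

4.1159 dS/m


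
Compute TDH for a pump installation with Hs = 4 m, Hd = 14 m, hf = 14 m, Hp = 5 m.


TDH = Hs + Hd + hf + Hp = 4 + 14 + 14 + 5 = 37

37 m


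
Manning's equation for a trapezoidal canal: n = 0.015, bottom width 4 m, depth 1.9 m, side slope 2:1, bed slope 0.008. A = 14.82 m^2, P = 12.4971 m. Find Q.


R = A/P = 14.82/12.4971 = 1.185875
Q = (1/0.015) * 14.82 * 1.185875^(2/3) * 0.008^0.5

99.0059 m^3/s


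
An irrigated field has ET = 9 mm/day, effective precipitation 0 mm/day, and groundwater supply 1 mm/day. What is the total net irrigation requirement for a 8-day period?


Daily deficit = ET - Pe - GW = 9 - 0 - 1 = 8 mm/day
NIR = 8 * 8 = 64 mm

64.0000 mm


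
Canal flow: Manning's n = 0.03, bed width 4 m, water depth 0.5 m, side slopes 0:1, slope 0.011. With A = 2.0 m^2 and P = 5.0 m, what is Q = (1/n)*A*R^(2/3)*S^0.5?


R = A/P = 2.0/5.0 = 0.400000
Q = (1/0.03) * 2.0 * 0.400000^(2/3) * 0.011^0.5

3.7959 m^3/s


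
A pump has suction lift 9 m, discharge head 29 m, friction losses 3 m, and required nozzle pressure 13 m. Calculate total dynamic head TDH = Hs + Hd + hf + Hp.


TDH = Hs + Hd + hf + Hp = 9 + 29 + 3 + 13 = 54

54 m


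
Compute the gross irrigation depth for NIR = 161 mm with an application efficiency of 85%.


Ea = 85% = 0.85
GID = NIR / Ea = 161 / 0.85 = 189.4118 mm

189.4118 mm


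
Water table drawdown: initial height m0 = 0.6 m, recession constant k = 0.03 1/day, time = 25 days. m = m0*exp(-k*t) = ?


m = m0 * exp(-k*t)
m = 0.6 * exp(-0.03 * 25)
m = 0.6 * exp(-0.7500)

0.2834 m


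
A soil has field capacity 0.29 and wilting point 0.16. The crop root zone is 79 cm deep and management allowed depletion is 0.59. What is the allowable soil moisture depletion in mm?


SMD = (FC - PWP) * d * MAD * 10
SMD = (0.29 - 0.16) * 79 * 0.59 * 10
SMD = 0.1300 * 79 * 0.59 * 10

60.5930 mm


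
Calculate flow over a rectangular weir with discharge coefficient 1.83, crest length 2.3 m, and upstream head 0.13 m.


Q = C * L * H^(3/2) = 1.83 * 2.3 * 0.13^1.5 = 1.83 * 2.3 * 0.046872

0.1973 m^3/s


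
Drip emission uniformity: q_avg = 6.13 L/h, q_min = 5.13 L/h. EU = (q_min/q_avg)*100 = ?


EU = (q_min/q_avg)*100 = (5.13/6.13)*100 = 83.6868%

83.6868 %


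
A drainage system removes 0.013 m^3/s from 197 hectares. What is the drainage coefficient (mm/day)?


DC = Q * 86400 / (A * 10000) * 1000
DC = 0.013 * 86400 / (197 * 10000) * 1000
DC = 1123200.0000 / 1970000

0.5702 mm/day


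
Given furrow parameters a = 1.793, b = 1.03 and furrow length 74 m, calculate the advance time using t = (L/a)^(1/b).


t = (L/a)^(1/b)
t = (74/1.793)^(1/1.03)
t = 41.271612^(1/1.03)

37.0334 min


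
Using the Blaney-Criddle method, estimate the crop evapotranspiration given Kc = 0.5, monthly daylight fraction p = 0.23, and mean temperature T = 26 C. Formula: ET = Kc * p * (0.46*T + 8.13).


ET = Kc * p * (0.46*T + 8.13)
ET = 0.5 * 0.23 * (0.46*26 + 8.13)
ET = 0.5 * 0.23 * 20.0900

2.3104 mm/day


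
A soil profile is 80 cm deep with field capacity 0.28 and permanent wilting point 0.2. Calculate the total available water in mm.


AWC = (FC - PWP) * d * 10
AWC = (0.28 - 0.2) * 80 * 10
AWC = 0.0800 * 80 * 10

64.0000 mm


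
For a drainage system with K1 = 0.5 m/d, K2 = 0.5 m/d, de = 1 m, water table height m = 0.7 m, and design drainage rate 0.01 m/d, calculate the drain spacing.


S^2 = 8*K2*de*m/q + 4*K1*m^2/q
S^2 = 8*0.5*1*0.7/0.01 + 4*0.5*0.7^2/0.01
S = sqrt(378.0000)

19.4422 m


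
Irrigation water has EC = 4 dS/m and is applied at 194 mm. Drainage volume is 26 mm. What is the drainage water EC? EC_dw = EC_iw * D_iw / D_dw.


EC_dw = EC_iw * D_iw / D_dw
EC_dw = 4 * 194 / 26
EC_dw = 776 / 26

29.8462 dS/m


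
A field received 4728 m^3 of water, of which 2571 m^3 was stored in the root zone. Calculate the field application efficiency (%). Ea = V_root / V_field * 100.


Ea = V_root / V_field * 100 = 2571 / 4728 * 100 = 54.3782%

54.3782 %


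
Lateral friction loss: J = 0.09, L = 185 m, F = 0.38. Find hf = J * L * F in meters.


hf = J * L * F = 0.09 * 185 * 0.38 = 6.3270 m

6.3270 m


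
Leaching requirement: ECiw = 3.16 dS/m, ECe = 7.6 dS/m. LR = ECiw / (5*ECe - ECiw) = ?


LR = ECiw / (5*ECe - ECiw)
LR = 3.16 / (5*7.6 - 3.16)
LR = 3.16 / 34.8400

0.0907


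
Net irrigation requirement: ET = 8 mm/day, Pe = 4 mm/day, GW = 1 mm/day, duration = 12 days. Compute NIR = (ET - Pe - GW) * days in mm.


Daily deficit = ET - Pe - GW = 8 - 4 - 1 = 3 mm/day
NIR = 3 * 12 = 36 mm

36.0000 mm


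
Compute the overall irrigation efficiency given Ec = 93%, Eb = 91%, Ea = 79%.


Ec = 0.93, Eb = 0.91, Ea = 0.79
E = 0.93 * 0.91 * 0.79 * 100 = 66.8577%

66.8577 %


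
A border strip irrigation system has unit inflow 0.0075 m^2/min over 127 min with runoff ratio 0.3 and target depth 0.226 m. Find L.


L = q*t/((1+r)*Z)
L = 0.0075*127/((1+0.3)*0.226)
L = 0.9525/0.2938

3.2420 m


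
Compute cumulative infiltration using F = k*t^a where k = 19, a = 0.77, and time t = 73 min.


F = k * t^a = 19 * 73^0.77
F = 19 * 27.211883

517.0258 mm


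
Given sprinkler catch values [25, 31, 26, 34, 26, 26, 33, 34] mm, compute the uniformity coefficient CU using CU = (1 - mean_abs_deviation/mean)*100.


mean = 29.375000 mm
MAD = 3.625000 mm
CU = (1 - 3.625000/29.375000)*100

87.6596 %


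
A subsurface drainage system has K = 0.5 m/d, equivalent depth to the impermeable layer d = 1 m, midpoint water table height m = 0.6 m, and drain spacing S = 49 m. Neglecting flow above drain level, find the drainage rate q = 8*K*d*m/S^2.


q = 8*K*d*m/S^2
q = 8*0.5*1*0.6/49^2
q = 2.4000 / 2401

9.9958e-04 m/d


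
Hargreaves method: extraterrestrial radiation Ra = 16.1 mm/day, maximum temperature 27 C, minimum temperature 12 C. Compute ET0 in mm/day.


Tmean = (Tmax + Tmin)/2 = (27 + 12)/2 = 19.5
ET0 = 0.0023 * 16.1 * (19.5 + 17.8) * sqrt(27 - 12)
ET0 = 0.0023 * 16.1 * 37.3 * 3.872983

5.3494 mm/day


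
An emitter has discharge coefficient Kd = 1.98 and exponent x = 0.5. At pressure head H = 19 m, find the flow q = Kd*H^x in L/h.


q = Kd * H^x = 1.98 * 19^0.5 = 1.98 * 4.358899

8.6306 L/h


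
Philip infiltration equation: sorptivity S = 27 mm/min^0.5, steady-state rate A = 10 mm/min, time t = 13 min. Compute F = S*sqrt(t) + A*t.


F = S*sqrt(t) + A*t
F = 27*sqrt(13) + 10*13
F = 27*3.605551 + 130

227.3499 mm


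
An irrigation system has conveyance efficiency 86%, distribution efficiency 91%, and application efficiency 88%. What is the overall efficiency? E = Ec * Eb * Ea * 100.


Ec = 0.86, Eb = 0.91, Ea = 0.88
E = 0.86 * 0.91 * 0.88 * 100 = 68.8688%

68.8688 %


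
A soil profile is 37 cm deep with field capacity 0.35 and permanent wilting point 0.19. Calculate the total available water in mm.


AWC = (FC - PWP) * d * 10
AWC = (0.35 - 0.19) * 37 * 10
AWC = 0.1600 * 37 * 10

59.2000 mm


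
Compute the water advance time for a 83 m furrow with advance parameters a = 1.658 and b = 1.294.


t = (L/a)^(1/b)
t = (83/1.658)^(1/1.294)
t = 50.060314^(1/1.294)

20.5762 min


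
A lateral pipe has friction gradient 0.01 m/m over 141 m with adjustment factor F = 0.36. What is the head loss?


hf = J * L * F = 0.01 * 141 * 0.36 = 0.5076 m

0.5076 m


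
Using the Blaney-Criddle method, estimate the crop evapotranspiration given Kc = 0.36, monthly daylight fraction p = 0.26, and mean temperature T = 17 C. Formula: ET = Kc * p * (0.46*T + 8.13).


ET = Kc * p * (0.46*T + 8.13)
ET = 0.36 * 0.26 * (0.46*17 + 8.13)
ET = 0.36 * 0.26 * 15.9500

1.4929 mm/day


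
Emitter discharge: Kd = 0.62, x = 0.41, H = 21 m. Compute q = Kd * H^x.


q = Kd * H^x = 0.62 * 21^0.41 = 0.62 * 3.484255

2.1602 L/h


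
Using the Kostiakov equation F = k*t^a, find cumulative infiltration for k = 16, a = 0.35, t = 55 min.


F = k * t^a = 16 * 55^0.35
F = 16 * 4.065621

65.0499 mm


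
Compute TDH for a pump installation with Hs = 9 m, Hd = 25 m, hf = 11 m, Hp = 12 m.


TDH = Hs + Hd + hf + Hp = 9 + 25 + 11 + 12 = 57

57 m


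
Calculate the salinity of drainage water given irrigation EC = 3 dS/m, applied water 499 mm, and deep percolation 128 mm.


EC_dw = EC_iw * D_iw / D_dw
EC_dw = 3 * 499 / 128
EC_dw = 1497 / 128

11.6953 dS/m


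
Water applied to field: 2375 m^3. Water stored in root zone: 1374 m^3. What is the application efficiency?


Ea = V_root / V_field * 100 = 1374 / 2375 * 100 = 57.8526%

57.8526 %


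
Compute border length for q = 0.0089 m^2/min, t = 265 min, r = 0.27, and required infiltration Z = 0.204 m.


L = q*t/((1+r)*Z)
L = 0.0089*265/((1+0.27)*0.204)
L = 2.3585/0.25908

9.1034 m


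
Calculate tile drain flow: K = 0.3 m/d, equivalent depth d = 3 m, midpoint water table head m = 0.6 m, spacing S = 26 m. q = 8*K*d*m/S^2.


q = 8*K*d*m/S^2
q = 8*0.3*3*0.6/26^2
q = 4.3200 / 676

0.0064 m/d


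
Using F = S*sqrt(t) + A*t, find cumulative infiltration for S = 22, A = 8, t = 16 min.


F = S*sqrt(t) + A*t
F = 22*sqrt(16) + 8*16
F = 22*4.000000 + 128

216.0000 mm


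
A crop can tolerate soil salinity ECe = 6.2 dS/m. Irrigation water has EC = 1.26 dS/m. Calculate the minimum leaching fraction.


LR = ECiw / (5*ECe - ECiw)
LR = 1.26 / (5*6.2 - 1.26)
LR = 1.26 / 29.7400

0.0424


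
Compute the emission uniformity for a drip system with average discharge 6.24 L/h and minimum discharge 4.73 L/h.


EU = (q_min/q_avg)*100 = (4.73/6.24)*100 = 75.8013%

75.8013 %


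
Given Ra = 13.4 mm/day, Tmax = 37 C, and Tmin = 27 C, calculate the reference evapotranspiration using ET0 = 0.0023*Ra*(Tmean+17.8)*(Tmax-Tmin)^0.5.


Tmean = (Tmax + Tmin)/2 = (37 + 27)/2 = 32.0
ET0 = 0.0023 * 13.4 * (32.0 + 17.8) * sqrt(37 - 27)
ET0 = 0.0023 * 13.4 * 49.8 * 3.162278

4.8536 mm/day


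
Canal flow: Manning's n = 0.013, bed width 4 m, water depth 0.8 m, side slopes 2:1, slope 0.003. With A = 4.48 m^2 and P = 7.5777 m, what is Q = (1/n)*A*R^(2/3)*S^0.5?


R = A/P = 4.48/7.5777 = 0.591208
Q = (1/0.013) * 4.48 * 0.591208^(2/3) * 0.003^0.5

13.2960 m^3/s


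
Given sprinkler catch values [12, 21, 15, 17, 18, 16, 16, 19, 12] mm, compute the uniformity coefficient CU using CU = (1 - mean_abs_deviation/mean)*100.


mean = 16.222222 mm
MAD = 2.246914 mm
CU = (1 - 2.246914/16.222222)*100

86.1492 %


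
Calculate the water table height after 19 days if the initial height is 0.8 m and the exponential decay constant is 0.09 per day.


m = m0 * exp(-k*t)
m = 0.8 * exp(-0.09 * 19)
m = 0.8 * exp(-1.7100)

0.1447 m


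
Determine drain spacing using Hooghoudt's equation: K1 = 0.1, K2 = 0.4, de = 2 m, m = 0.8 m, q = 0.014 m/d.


S^2 = 8*K2*de*m/q + 4*K1*m^2/q
S^2 = 8*0.4*2*0.8/0.014 + 4*0.1*0.8^2/0.014
S = sqrt(384.0000)

19.5959 m


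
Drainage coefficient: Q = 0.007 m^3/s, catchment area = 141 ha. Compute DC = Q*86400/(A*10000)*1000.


DC = Q * 86400 / (A * 10000) * 1000
DC = 0.007 * 86400 / (141 * 10000) * 1000
DC = 604800.0000 / 1410000

0.4289 mm/day


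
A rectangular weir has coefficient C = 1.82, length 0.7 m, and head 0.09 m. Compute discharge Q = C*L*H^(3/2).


Q = C * L * H^(3/2) = 1.82 * 0.7 * 0.09^1.5 = 1.82 * 0.7 * 0.027000

0.0344 m^3/s


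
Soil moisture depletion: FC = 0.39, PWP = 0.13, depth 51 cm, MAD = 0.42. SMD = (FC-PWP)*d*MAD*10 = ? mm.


SMD = (FC - PWP) * d * MAD * 10
SMD = (0.39 - 0.13) * 51 * 0.42 * 10
SMD = 0.2600 * 51 * 0.42 * 10

55.6920 mm


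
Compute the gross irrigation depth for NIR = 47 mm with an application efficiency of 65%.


Ea = 65% = 0.65
GID = NIR / Ea = 47 / 0.65 = 72.3077 mm

72.3077 mm


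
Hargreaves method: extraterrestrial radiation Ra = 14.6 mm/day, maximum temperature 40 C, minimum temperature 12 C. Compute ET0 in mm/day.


Tmean = (Tmax + Tmin)/2 = (40 + 12)/2 = 26.0
ET0 = 0.0023 * 14.6 * (26.0 + 17.8) * sqrt(40 - 12)
ET0 = 0.0023 * 14.6 * 43.8 * 5.291503

7.7828 mm/day


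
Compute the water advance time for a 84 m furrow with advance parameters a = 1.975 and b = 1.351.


t = (L/a)^(1/b)
t = (84/1.975)^(1/1.351)
t = 42.531646^(1/1.351)

16.0532 min


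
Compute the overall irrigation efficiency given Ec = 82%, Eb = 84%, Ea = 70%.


Ec = 0.82, Eb = 0.84, Ea = 0.7
E = 0.82 * 0.84 * 0.7 * 100 = 48.2160%

48.2160 %


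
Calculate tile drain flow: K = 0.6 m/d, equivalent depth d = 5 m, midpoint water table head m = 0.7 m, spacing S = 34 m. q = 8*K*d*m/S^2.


q = 8*K*d*m/S^2
q = 8*0.6*5*0.7/34^2
q = 16.8000 / 1156

0.0145 m/d


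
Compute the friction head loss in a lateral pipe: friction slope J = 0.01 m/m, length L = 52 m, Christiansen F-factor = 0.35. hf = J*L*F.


hf = J * L * F = 0.01 * 52 * 0.35 = 0.1820 m

0.1820 m


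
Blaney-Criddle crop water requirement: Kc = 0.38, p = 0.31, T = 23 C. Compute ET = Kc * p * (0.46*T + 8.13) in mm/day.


ET = Kc * p * (0.46*T + 8.13)
ET = 0.38 * 0.31 * (0.46*23 + 8.13)
ET = 0.38 * 0.31 * 18.7100

2.2040 mm/day


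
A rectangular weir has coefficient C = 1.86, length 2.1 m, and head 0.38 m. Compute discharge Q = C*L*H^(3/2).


Q = C * L * H^(3/2) = 1.86 * 2.1 * 0.38^1.5 = 1.86 * 2.1 * 0.234248

0.9150 m^3/s


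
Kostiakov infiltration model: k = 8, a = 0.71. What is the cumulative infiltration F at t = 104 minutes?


F = k * t^a = 8 * 104^0.71
F = 8 * 27.045416

216.3633 mm


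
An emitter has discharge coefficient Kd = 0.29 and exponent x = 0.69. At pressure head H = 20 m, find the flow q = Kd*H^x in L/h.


q = Kd * H^x = 0.29 * 20^0.69 = 0.29 * 7.901521

2.2914 L/h


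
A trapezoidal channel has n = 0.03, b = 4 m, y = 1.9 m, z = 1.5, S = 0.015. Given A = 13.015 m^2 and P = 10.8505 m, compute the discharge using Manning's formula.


R = A/P = 13.015/10.8505 = 1.199484
Q = (1/0.03) * 13.015 * 1.199484^(2/3) * 0.015^0.5

59.9835 m^3/s


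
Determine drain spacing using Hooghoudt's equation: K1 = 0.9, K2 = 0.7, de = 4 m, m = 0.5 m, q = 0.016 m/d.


S^2 = 8*K2*de*m/q + 4*K1*m^2/q
S^2 = 8*0.7*4*0.5/0.016 + 4*0.9*0.5^2/0.016
S = sqrt(756.2500)

27.5000 m


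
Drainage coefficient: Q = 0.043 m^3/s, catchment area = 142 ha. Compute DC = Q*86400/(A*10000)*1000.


DC = Q * 86400 / (A * 10000) * 1000
DC = 0.043 * 86400 / (142 * 10000) * 1000
DC = 3715200.0000 / 1420000

2.6163 mm/day


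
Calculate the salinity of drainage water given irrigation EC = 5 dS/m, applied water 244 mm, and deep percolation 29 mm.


EC_dw = EC_iw * D_iw / D_dw
EC_dw = 5 * 244 / 29
EC_dw = 1220 / 29

42.0690 dS/m


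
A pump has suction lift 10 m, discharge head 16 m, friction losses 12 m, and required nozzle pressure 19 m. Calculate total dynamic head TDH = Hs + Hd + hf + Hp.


TDH = Hs + Hd + hf + Hp = 10 + 16 + 12 + 19 = 57

57 m


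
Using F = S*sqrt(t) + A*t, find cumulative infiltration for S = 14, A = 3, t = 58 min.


F = S*sqrt(t) + A*t
F = 14*sqrt(58) + 3*58
F = 14*7.615773 + 174

280.6208 mm


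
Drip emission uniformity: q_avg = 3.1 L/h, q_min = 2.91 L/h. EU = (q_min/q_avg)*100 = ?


EU = (q_min/q_avg)*100 = (2.91/3.1)*100 = 93.8710%

93.8710 %


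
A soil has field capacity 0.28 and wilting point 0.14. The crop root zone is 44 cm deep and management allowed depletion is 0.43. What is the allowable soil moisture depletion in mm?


SMD = (FC - PWP) * d * MAD * 10
SMD = (0.28 - 0.14) * 44 * 0.43 * 10
SMD = 0.1400 * 44 * 0.43 * 10

26.4880 mm


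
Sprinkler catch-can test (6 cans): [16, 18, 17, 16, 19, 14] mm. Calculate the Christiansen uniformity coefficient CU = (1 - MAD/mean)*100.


mean = 16.666667 mm
MAD = 1.333333 mm
CU = (1 - 1.333333/16.666667)*100

92.0000 %


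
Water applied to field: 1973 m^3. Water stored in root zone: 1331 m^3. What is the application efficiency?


Ea = V_root / V_field * 100 = 1331 / 1973 * 100 = 67.4607%

67.4607 %


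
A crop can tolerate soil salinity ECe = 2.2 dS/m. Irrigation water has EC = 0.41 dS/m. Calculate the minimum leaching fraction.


LR = ECiw / (5*ECe - ECiw)
LR = 0.41 / (5*2.2 - 0.41)
LR = 0.41 / 10.5900

0.0387


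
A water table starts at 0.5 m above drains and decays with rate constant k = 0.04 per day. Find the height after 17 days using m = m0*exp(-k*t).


m = m0 * exp(-k*t)
m = 0.5 * exp(-0.04 * 17)
m = 0.5 * exp(-0.6800)

0.2533 m


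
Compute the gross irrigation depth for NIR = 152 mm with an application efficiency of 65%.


Ea = 65% = 0.65
GID = NIR / Ea = 152 / 0.65 = 233.8462 mm

233.8462 mm


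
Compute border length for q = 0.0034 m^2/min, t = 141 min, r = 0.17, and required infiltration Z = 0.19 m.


L = q*t/((1+r)*Z)
L = 0.0034*141/((1+0.17)*0.19)
L = 0.4794/0.2223

2.1565 m


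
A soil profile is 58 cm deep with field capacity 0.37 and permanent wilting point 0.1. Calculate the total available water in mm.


AWC = (FC - PWP) * d * 10
AWC = (0.37 - 0.1) * 58 * 10
AWC = 0.2700 * 58 * 10

156.6000 mm


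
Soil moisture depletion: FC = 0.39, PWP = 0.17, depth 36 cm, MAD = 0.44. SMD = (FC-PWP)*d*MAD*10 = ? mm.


SMD = (FC - PWP) * d * MAD * 10
SMD = (0.39 - 0.17) * 36 * 0.44 * 10
SMD = 0.2200 * 36 * 0.44 * 10

34.8480 mm


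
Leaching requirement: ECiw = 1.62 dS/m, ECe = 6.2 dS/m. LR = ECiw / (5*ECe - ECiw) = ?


LR = ECiw / (5*ECe - ECiw)
LR = 1.62 / (5*6.2 - 1.62)
LR = 1.62 / 29.3800

0.0551


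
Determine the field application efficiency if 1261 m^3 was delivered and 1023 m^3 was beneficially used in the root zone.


Ea = V_root / V_field * 100 = 1023 / 1261 * 100 = 81.1261%

81.1261 %


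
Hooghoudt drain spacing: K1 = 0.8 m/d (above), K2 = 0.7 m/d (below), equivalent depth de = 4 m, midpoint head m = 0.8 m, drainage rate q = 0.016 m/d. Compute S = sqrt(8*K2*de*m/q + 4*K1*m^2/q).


S^2 = 8*K2*de*m/q + 4*K1*m^2/q
S^2 = 8*0.7*4*0.8/0.016 + 4*0.8*0.8^2/0.016
S = sqrt(1248.0000)

35.3270 m


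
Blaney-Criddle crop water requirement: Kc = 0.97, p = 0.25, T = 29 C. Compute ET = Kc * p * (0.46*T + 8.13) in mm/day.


ET = Kc * p * (0.46*T + 8.13)
ET = 0.97 * 0.25 * (0.46*29 + 8.13)
ET = 0.97 * 0.25 * 21.4700

5.2065 mm/day


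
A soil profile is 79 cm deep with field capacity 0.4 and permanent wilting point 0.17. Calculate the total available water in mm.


AWC = (FC - PWP) * d * 10
AWC = (0.4 - 0.17) * 79 * 10
AWC = 0.2300 * 79 * 10

181.7000 mm


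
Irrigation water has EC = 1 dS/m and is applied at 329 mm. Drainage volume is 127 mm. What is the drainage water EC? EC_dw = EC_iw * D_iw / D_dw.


EC_dw = EC_iw * D_iw / D_dw
EC_dw = 1 * 329 / 127
EC_dw = 329 / 127

2.5906 dS/m


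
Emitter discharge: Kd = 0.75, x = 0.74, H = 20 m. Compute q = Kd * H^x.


q = Kd * H^x = 0.75 * 20^0.74 = 0.75 * 9.178299

6.8837 L/h


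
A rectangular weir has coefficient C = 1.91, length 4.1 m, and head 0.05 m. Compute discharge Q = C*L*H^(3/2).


Q = C * L * H^(3/2) = 1.91 * 4.1 * 0.05^1.5 = 1.91 * 4.1 * 0.011180

0.0876 m^3/s


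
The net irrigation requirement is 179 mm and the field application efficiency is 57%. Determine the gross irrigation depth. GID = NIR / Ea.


Ea = 57% = 0.57
GID = NIR / Ea = 179 / 0.57 = 314.0351 mm

314.0351 mm


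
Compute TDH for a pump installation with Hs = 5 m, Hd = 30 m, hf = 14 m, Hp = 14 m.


TDH = Hs + Hd + hf + Hp = 5 + 30 + 14 + 14 = 63

63 m


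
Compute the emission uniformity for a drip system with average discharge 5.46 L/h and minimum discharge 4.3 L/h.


EU = (q_min/q_avg)*100 = (4.3/5.46)*100 = 78.7546%

78.7546 %


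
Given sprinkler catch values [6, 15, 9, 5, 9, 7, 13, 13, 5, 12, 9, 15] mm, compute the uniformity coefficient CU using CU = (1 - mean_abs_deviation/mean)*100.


mean = 9.833333 mm
MAD = 3.138889 mm
CU = (1 - 3.138889/9.833333)*100

68.0791 %


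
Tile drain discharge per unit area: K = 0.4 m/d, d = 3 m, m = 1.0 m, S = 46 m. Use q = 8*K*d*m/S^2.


q = 8*K*d*m/S^2
q = 8*0.4*3*1.0/46^2
q = 9.6000 / 2116

0.0045 m/d


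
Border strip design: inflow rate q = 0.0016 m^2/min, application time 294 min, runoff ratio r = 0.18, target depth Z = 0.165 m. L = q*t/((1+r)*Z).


L = q*t/((1+r)*Z)
L = 0.0016*294/((1+0.18)*0.165)
L = 0.4704/0.1947

2.4160 m


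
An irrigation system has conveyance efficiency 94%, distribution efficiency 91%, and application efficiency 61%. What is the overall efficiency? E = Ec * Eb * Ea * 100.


Ec = 0.94, Eb = 0.91, Ea = 0.61
E = 0.94 * 0.91 * 0.61 * 100 = 52.1794%

52.1794 %


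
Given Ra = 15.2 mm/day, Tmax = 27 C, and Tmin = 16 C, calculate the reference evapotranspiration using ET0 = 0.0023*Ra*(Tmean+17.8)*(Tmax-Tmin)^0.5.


Tmean = (Tmax + Tmin)/2 = (27 + 16)/2 = 21.5
ET0 = 0.0023 * 15.2 * (21.5 + 17.8) * sqrt(27 - 16)
ET0 = 0.0023 * 15.2 * 39.3 * 3.316625

4.5568 mm/day


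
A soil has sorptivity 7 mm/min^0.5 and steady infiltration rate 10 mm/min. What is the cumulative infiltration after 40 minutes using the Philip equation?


F = S*sqrt(t) + A*t
F = 7*sqrt(40) + 10*40
F = 7*6.324555 + 400

444.2719 mm


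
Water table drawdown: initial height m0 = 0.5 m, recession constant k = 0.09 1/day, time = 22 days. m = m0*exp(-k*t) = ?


m = m0 * exp(-k*t)
m = 0.5 * exp(-0.09 * 22)
m = 0.5 * exp(-1.9800)

0.0690 m


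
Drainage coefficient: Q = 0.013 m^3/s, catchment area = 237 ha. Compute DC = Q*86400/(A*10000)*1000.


DC = Q * 86400 / (A * 10000) * 1000
DC = 0.013 * 86400 / (237 * 10000) * 1000
DC = 1123200.0000 / 2370000

0.4739 mm/day


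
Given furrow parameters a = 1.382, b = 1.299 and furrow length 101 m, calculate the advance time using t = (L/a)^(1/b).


t = (L/a)^(1/b)
t = (101/1.382)^(1/1.299)
t = 73.082489^(1/1.299)

27.2149 min


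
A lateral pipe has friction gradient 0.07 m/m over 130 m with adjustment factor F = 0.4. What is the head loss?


hf = J * L * F = 0.07 * 130 * 0.4 = 3.6400 m

3.6400 m


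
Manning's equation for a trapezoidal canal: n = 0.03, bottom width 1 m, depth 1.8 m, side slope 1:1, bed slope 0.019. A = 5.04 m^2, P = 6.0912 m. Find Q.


R = A/P = 5.04/6.0912 = 0.827423
Q = (1/0.03) * 5.04 * 0.827423^(2/3) * 0.019^0.5

20.4098 m^3/s


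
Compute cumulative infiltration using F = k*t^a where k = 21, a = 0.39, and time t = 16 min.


F = k * t^a = 21 * 16^0.39
F = 21 * 2.948538

61.9193 mm


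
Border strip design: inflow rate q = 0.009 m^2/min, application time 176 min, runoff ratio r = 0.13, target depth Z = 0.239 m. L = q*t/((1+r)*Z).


L = q*t/((1+r)*Z)
L = 0.009*176/((1+0.13)*0.239)
L = 1.584/0.27007

5.8651 m


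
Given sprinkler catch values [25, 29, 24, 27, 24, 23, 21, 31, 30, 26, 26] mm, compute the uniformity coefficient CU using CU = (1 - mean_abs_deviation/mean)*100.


mean = 26.000000 mm
MAD = 2.363636 mm
CU = (1 - 2.363636/26.000000)*100

90.9091 %


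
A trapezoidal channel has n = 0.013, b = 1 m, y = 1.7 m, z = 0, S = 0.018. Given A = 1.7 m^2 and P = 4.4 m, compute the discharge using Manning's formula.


R = A/P = 1.7/4.4 = 0.386364
Q = (1/0.013) * 1.7 * 0.386364^(2/3) * 0.018^0.5

9.3069 m^3/s


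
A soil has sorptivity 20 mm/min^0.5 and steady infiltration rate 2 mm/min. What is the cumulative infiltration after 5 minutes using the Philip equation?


F = S*sqrt(t) + A*t
F = 20*sqrt(5) + 2*5
F = 20*2.236068 + 10

54.7214 mm


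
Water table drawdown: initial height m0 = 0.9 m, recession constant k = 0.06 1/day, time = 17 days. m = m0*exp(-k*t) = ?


m = m0 * exp(-k*t)
m = 0.9 * exp(-0.06 * 17)
m = 0.9 * exp(-1.0200)

0.3245 m


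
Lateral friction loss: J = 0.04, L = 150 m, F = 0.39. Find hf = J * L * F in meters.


hf = J * L * F = 0.04 * 150 * 0.39 = 2.3400 m

2.3400 m


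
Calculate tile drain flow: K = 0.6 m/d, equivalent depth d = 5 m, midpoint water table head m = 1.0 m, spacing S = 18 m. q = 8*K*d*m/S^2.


q = 8*K*d*m/S^2
q = 8*0.6*5*1.0/18^2
q = 24.0000 / 324

0.0741 m/d


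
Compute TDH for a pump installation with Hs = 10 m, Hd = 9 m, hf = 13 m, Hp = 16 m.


TDH = Hs + Hd + hf + Hp = 10 + 9 + 13 + 16 = 48

48 m


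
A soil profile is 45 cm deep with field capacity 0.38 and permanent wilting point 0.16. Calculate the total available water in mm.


AWC = (FC - PWP) * d * 10
AWC = (0.38 - 0.16) * 45 * 10
AWC = 0.2200 * 45 * 10

99.0000 mm


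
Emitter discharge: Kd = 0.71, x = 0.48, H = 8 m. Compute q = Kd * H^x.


q = Kd * H^x = 0.71 * 8^0.48 = 0.71 * 2.713209

1.9264 L/h


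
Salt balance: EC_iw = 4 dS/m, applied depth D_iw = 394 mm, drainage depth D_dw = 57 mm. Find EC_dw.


EC_dw = EC_iw * D_iw / D_dw
EC_dw = 4 * 394 / 57
EC_dw = 1576 / 57

27.6491 dS/m


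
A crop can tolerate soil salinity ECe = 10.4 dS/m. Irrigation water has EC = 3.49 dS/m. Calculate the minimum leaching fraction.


LR = ECiw / (5*ECe - ECiw)
LR = 3.49 / (5*10.4 - 3.49)
LR = 3.49 / 48.5100

0.0719


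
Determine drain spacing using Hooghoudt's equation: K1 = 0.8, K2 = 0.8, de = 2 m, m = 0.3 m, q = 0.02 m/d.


S^2 = 8*K2*de*m/q + 4*K1*m^2/q
S^2 = 8*0.8*2*0.3/0.02 + 4*0.8*0.3^2/0.02
S = sqrt(206.4000)

14.3666 m


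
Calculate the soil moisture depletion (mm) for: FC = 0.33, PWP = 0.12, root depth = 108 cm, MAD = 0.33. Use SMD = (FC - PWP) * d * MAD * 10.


SMD = (FC - PWP) * d * MAD * 10
SMD = (0.33 - 0.12) * 108 * 0.33 * 10
SMD = 0.2100 * 108 * 0.33 * 10

74.8440 mm


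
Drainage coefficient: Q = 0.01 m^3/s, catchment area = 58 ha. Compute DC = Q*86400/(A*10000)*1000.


DC = Q * 86400 / (A * 10000) * 1000
DC = 0.01 * 86400 / (58 * 10000) * 1000
DC = 864000.0000 / 580000

1.4897 mm/day


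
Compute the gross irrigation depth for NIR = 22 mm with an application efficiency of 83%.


Ea = 83% = 0.83
GID = NIR / Ea = 22 / 0.83 = 26.5060 mm

26.5060 mm


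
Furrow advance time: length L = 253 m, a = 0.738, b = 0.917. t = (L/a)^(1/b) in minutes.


t = (L/a)^(1/b)
t = (253/0.738)^(1/0.917)
t = 342.818428^(1/0.917)

581.4592 min


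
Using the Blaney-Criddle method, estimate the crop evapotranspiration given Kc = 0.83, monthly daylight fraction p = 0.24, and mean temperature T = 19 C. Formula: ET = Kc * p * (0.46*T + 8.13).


ET = Kc * p * (0.46*T + 8.13)
ET = 0.83 * 0.24 * (0.46*19 + 8.13)
ET = 0.83 * 0.24 * 16.8700

3.3605 mm/day


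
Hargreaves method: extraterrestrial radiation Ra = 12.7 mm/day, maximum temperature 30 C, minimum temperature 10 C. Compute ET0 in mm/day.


Tmean = (Tmax + Tmin)/2 = (30 + 10)/2 = 20.0
ET0 = 0.0023 * 12.7 * (20.0 + 17.8) * sqrt(30 - 10)
ET0 = 0.0023 * 12.7 * 37.8 * 4.472136

4.9379 mm/day


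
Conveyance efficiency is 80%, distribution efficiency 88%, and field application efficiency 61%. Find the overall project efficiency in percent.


Ec = 0.8, Eb = 0.88, Ea = 0.61
E = 0.8 * 0.88 * 0.61 * 100 = 42.9440%

42.9440 %


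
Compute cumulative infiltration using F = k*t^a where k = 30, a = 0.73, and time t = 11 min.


F = k * t^a = 30 * 11^0.73
F = 30 * 5.757271

172.7181 mm


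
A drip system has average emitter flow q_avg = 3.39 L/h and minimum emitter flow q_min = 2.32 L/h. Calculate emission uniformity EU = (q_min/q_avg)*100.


EU = (q_min/q_avg)*100 = (2.32/3.39)*100 = 68.4366%

68.4366 %


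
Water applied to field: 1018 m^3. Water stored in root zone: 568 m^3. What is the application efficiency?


Ea = V_root / V_field * 100 = 568 / 1018 * 100 = 55.7957%

55.7957 %


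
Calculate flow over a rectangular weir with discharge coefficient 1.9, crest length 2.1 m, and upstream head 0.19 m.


Q = C * L * H^(3/2) = 1.9 * 2.1 * 0.19^1.5 = 1.9 * 2.1 * 0.082819

0.3304 m^3/s


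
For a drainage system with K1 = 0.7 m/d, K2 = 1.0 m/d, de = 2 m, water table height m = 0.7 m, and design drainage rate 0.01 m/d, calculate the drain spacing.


S^2 = 8*K2*de*m/q + 4*K1*m^2/q
S^2 = 8*1.0*2*0.7/0.01 + 4*0.7*0.7^2/0.01
S = sqrt(1257.2000)

35.4570 m


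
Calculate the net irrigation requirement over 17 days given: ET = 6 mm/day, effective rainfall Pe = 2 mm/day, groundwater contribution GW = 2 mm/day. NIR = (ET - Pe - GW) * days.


Daily deficit = ET - Pe - GW = 6 - 2 - 2 = 2 mm/day
NIR = 2 * 17 = 34 mm

34.0000 mm


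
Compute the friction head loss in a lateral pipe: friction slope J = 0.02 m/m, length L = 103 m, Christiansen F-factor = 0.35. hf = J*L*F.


hf = J * L * F = 0.02 * 103 * 0.35 = 0.7210 m

0.7210 m


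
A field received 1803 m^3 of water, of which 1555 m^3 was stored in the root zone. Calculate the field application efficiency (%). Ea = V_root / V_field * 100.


Ea = V_root / V_field * 100 = 1555 / 1803 * 100 = 86.2451%

86.2451 %


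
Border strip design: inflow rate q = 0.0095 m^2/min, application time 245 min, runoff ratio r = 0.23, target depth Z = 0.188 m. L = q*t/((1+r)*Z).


L = q*t/((1+r)*Z)
L = 0.0095*245/((1+0.23)*0.188)
L = 2.3275/0.23124

10.0653 m


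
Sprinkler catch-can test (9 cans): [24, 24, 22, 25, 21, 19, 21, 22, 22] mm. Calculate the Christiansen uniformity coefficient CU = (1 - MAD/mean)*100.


mean = 22.222222 mm
MAD = 1.407407 mm
CU = (1 - 1.407407/22.222222)*100

93.6667 %


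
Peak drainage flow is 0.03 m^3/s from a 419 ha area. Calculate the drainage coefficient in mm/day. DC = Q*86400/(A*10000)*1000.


DC = Q * 86400 / (A * 10000) * 1000
DC = 0.03 * 86400 / (419 * 10000) * 1000
DC = 2592000.0000 / 4190000

0.6186 mm/day


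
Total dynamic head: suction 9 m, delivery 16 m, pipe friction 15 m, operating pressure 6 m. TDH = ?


TDH = Hs + Hd + hf + Hp = 9 + 16 + 15 + 6 = 46

46 m


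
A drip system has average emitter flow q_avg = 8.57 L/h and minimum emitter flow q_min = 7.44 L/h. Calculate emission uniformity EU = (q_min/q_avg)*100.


EU = (q_min/q_avg)*100 = (7.44/8.57)*100 = 86.8145%

86.8145 %


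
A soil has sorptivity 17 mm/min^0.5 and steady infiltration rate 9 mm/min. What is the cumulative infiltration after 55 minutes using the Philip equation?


F = S*sqrt(t) + A*t
F = 17*sqrt(55) + 9*55
F = 17*7.416198 + 495

621.0754 mm


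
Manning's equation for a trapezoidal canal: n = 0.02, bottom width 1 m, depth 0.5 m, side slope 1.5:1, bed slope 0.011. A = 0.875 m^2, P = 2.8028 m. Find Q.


R = A/P = 0.875/2.8028 = 0.312188
Q = (1/0.02) * 0.875 * 0.312188^(2/3) * 0.011^0.5

2.1116 m^3/s


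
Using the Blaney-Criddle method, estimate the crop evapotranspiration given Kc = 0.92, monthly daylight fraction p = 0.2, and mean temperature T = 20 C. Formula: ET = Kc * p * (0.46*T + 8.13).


ET = Kc * p * (0.46*T + 8.13)
ET = 0.92 * 0.2 * (0.46*20 + 8.13)
ET = 0.92 * 0.2 * 17.3300

3.1887 mm/day


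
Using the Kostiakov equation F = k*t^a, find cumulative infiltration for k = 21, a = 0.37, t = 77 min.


F = k * t^a = 21 * 77^0.37
F = 21 * 4.988863

104.7661 mm


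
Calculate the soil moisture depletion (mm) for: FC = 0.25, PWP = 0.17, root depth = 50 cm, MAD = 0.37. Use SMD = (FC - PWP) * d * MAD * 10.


SMD = (FC - PWP) * d * MAD * 10
SMD = (0.25 - 0.17) * 50 * 0.37 * 10
SMD = 0.0800 * 50 * 0.37 * 10

14.8000 mm


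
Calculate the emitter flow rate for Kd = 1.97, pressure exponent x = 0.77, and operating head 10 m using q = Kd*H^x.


q = Kd * H^x = 1.97 * 10^0.77 = 1.97 * 5.888437

11.6002 L/h
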